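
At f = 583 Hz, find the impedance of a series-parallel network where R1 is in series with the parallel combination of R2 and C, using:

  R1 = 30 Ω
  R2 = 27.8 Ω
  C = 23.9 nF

Step 1 — Angular frequency: ω = 2π·f = 2π·583 = 3663 rad/s.
Step 2 — Component impedances:
  R1: Z = R = 30 Ω
  R2: Z = R = 27.8 Ω
  C: Z = 1/(jωC) = -j/(ω·C) = 0 - j1.142e+04 Ω
Step 3 — Parallel branch: R2 || C = 1/(1/R2 + 1/C) = 27.8 - j0.06766 Ω.
Step 4 — Series with R1: Z_total = R1 + (R2 || C) = 57.8 - j0.06766 Ω = 57.8∠-0.1° Ω.

Z = 57.8 - j0.06766 Ω = 57.8∠-0.1° Ω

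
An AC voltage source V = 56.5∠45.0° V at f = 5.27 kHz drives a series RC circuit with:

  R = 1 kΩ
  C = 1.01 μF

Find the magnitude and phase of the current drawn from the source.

Step 1 — Angular frequency: ω = 2π·f = 2π·5270 = 3.311e+04 rad/s.
Step 2 — Component impedances:
  R: Z = R = 1000 Ω
  C: Z = 1/(jωC) = -j/(ω·C) = 0 - j29.9 Ω
Step 3 — Series combination: Z_total = R + C = 1000 - j29.9 Ω = 1000∠-1.7° Ω.
Step 4 — Source phasor: V = 56.5∠45.0° V = 39.95 + j39.95 V.
Step 5 — Ohm's law: I = V / Z_total = (39.95 + j39.95) / (1000 - j29.9) = 0.03872 + j0.04111 A.
Step 6 — Convert to polar: |I| = 0.05647 A, ∠I = 46.7°.

I = 0.05647∠46.7° A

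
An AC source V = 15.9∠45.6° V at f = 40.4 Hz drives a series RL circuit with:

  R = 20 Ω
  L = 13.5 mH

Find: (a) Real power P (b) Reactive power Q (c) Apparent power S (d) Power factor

Step 1 — Angular frequency: ω = 2π·f = 2π·40.4 = 253.8 rad/s.
Step 2 — Component impedances:
  R: Z = R = 20 Ω
  L: Z = jωL = j·253.8·0.0135 = 0 + j3.427 Ω
Step 3 — Series combination: Z_total = R + L = 20 + j3.427 Ω = 20.29∠9.7° Ω.
Step 4 — Source phasor: V = 15.9∠45.6° V = 11.12 + j11.36 V.
Step 5 — Current: I = V / Z = 0.6349 + j0.4592 A = 0.7836∠35.9° A.
Step 6 — Complex power: S = V·I* = 12.28 + j2.104 VA.
Step 7 — Real power: P = Re(S) = 12.28 W.
Step 8 — Reactive power: Q = Im(S) = 2.104 VAR.
Step 9 — Apparent power: |S| = 12.46 VA.
Step 10 — Power factor: PF = P/|S| = 0.9856 (lagging).

(a) P = 12.28 W  (b) Q = 2.104 VAR  (c) S = 12.46 VA  (d) PF = 0.9856 (lagging)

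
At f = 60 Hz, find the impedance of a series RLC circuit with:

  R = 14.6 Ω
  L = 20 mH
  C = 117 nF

Step 1 — Angular frequency: ω = 2π·f = 2π·60 = 377 rad/s.
Step 2 — Component impedances:
  R: Z = R = 14.6 Ω
  L: Z = jωL = j·377·0.02 = 0 + j7.54 Ω
  C: Z = 1/(jωC) = -j/(ω·C) = 0 - j2.267e+04 Ω
Step 3 — Series combination: Z_total = R + L + C = 14.6 - j2.266e+04 Ω = 2.266e+04∠-90.0° Ω.

Z = 14.6 - j2.266e+04 Ω = 2.266e+04∠-90.0° Ω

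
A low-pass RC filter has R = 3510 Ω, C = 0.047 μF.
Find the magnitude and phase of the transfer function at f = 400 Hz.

Step 1 — Angular frequency: ω = 2π·400 = 2513 rad/s.
Step 2 — Transfer function: H(jω) = 1/(1 + jωRC).
Step 3 — Denominator: 1 + jωRC = 1 + j·2513·3510·4.7e-08 = 1 + j0.4146.
Step 4 — H = 0.8533 - j0.3538.
Step 5 — Magnitude: |H| = 0.9237 (-0.7 dB); phase: φ = -22.5°.

|H| = 0.9237 (-0.7 dB), φ = -22.5°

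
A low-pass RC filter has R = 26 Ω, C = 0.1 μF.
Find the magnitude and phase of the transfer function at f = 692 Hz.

Step 1 — Angular frequency: ω = 2π·692 = 4348 rad/s.
Step 2 — Transfer function: H(jω) = 1/(1 + jωRC).
Step 3 — Denominator: 1 + jωRC = 1 + j·4348·26·1e-07 = 1 + j0.0113.
Step 4 — H = 0.9999 - j0.0113.
Step 5 — Magnitude: |H| = 0.9999 (-0.0 dB); phase: φ = -0.6°.

|H| = 0.9999 (-0.0 dB), φ = -0.6°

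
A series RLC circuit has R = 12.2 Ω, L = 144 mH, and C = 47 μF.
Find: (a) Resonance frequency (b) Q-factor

Step 1 — Resonance condition Im(Z)=0 gives ω₀ = 1/√(LC).
Step 2 — ω₀ = 1/√(0.144·4.7e-05) = 384.4 rad/s.
Step 3 — f₀ = ω₀/(2π) = 61.18 Hz.
Step 4 — Series Q: Q = ω₀L/R = 384.4·0.144/12.2 = 4.537.

(a) f₀ = 61.18 Hz  (b) Q = 4.537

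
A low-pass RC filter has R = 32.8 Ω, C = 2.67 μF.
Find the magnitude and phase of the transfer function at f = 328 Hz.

Step 1 — Angular frequency: ω = 2π·328 = 2061 rad/s.
Step 2 — Transfer function: H(jω) = 1/(1 + jωRC).
Step 3 — Denominator: 1 + jωRC = 1 + j·2061·32.8·2.67e-06 = 1 + j0.1805.
Step 4 — H = 0.9685 - j0.1748.
Step 5 — Magnitude: |H| = 0.9841 (-0.1 dB); phase: φ = -10.2°.

|H| = 0.9841 (-0.1 dB), φ = -10.2°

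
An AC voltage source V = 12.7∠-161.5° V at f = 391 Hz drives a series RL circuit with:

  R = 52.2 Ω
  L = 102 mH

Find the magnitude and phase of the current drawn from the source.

Step 1 — Angular frequency: ω = 2π·f = 2π·391 = 2457 rad/s.
Step 2 — Component impedances:
  R: Z = R = 52.2 Ω
  L: Z = jωL = j·2457·0.102 = 0 + j250.6 Ω
Step 3 — Series combination: Z_total = R + L = 52.2 + j250.6 Ω = 256∠78.2° Ω.
Step 4 — Source phasor: V = 12.7∠-161.5° V = -12.04 - j4.03 V.
Step 5 — Ohm's law: I = V / Z_total = (-12.04 - j4.03) / (52.2 + j250.6) = -0.02501 + j0.04285 A.
Step 6 — Convert to polar: |I| = 0.04962 A, ∠I = 120.3°.

I = 0.04962∠120.3° A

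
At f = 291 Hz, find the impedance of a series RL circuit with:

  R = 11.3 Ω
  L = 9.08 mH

Step 1 — Angular frequency: ω = 2π·f = 2π·291 = 1828 rad/s.
Step 2 — Component impedances:
  R: Z = R = 11.3 Ω
  L: Z = jωL = j·1828·0.00908 = 0 + j16.6 Ω
Step 3 — Series combination: Z_total = R + L = 11.3 + j16.6 Ω = 20.08∠55.8° Ω.

Z = 11.3 + j16.6 Ω = 20.08∠55.8° Ω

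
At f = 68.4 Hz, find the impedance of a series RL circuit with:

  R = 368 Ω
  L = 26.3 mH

Step 1 — Angular frequency: ω = 2π·f = 2π·68.4 = 429.8 rad/s.
Step 2 — Component impedances:
  R: Z = R = 368 Ω
  L: Z = jωL = j·429.8·0.0263 = 0 + j11.3 Ω
Step 3 — Series combination: Z_total = R + L = 368 + j11.3 Ω = 368.2∠1.8° Ω.

Z = 368 + j11.3 Ω = 368.2∠1.8° Ω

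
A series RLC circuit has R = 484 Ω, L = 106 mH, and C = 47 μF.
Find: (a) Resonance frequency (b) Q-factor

Step 1 — Resonance condition Im(Z)=0 gives ω₀ = 1/√(LC).
Step 2 — ω₀ = 1/√(0.106·4.7e-05) = 448 rad/s.
Step 3 — f₀ = ω₀/(2π) = 71.3 Hz.
Step 4 — Series Q: Q = ω₀L/R = 448·0.106/484 = 0.09812.

(a) f₀ = 71.3 Hz  (b) Q = 0.09812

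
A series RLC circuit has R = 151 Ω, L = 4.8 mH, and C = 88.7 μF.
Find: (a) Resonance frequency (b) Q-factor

Step 1 — Resonance condition Im(Z)=0 gives ω₀ = 1/√(LC).
Step 2 — ω₀ = 1/√(0.0048·8.87e-05) = 1533 rad/s.
Step 3 — f₀ = ω₀/(2π) = 243.9 Hz.
Step 4 — Series Q: Q = ω₀L/R = 1533·0.0048/151 = 0.04872.

(a) f₀ = 243.9 Hz  (b) Q = 0.04872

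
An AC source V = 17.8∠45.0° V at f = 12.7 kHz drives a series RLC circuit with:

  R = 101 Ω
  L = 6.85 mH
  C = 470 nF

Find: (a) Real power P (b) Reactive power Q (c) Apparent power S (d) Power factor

Step 1 — Angular frequency: ω = 2π·f = 2π·1.27e+04 = 7.98e+04 rad/s.
Step 2 — Component impedances:
  R: Z = R = 101 Ω
  L: Z = jωL = j·7.98e+04·0.00685 = 0 + j546.6 Ω
  C: Z = 1/(jωC) = -j/(ω·C) = 0 - j26.66 Ω
Step 3 — Series combination: Z_total = R + L + C = 101 + j519.9 Ω = 529.7∠79.0° Ω.
Step 4 — Source phasor: V = 17.8∠45.0° V = 12.59 + j12.59 V.
Step 5 — Current: I = V / Z = 0.02786 - j0.0188 A = 0.03361∠-34.0° A.
Step 6 — Complex power: S = V·I* = 0.1141 + j0.5872 VA.
Step 7 — Real power: P = Re(S) = 0.1141 W.
Step 8 — Reactive power: Q = Im(S) = 0.5872 VAR.
Step 9 — Apparent power: |S| = 0.5982 VA.
Step 10 — Power factor: PF = P/|S| = 0.1907 (lagging).

(a) P = 0.1141 W  (b) Q = 0.5872 VAR  (c) S = 0.5982 VA  (d) PF = 0.1907 (lagging)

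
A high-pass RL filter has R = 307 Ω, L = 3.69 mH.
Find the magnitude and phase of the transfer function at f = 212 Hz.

Step 1 — Angular frequency: ω = 2π·212 = 1332 rad/s.
Step 2 — Transfer function: H(jω) = jωL/(R + jωL).
Step 3 — Numerator jωL = j·4.915; denominator R + jωL = 307 + j4.915.
Step 4 — H = 0.0002563 + j0.01601.
Step 5 — Magnitude: |H| = 0.01601 (-35.9 dB); phase: φ = 89.1°.

|H| = 0.01601 (-35.9 dB), φ = 89.1°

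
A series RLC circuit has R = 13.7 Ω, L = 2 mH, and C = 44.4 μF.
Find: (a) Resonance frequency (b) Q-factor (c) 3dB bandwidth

Step 1 — Resonance condition Im(Z)=0 gives ω₀ = 1/√(LC).
Step 2 — ω₀ = 1/√(0.002·4.44e-05) = 3356 rad/s.
Step 3 — f₀ = ω₀/(2π) = 534.1 Hz.
Step 4 — Series Q: Q = ω₀L/R = 3356·0.002/13.7 = 0.4899.
Step 5 — 3dB bandwidth: Δω = ω₀/Q = 6850 rad/s; BW = Δω/(2π) = 1090 Hz.

(a) f₀ = 534.1 Hz  (b) Q = 0.4899  (c) BW = 1090 Hz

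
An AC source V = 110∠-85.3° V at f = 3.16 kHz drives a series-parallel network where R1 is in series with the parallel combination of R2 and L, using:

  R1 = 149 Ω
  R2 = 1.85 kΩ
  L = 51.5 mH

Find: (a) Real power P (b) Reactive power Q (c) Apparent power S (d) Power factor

Step 1 — Angular frequency: ω = 2π·f = 2π·3160 = 1.985e+04 rad/s.
Step 2 — Component impedances:
  R1: Z = R = 149 Ω
  R2: Z = R = 1850 Ω
  L: Z = jωL = j·1.985e+04·0.0515 = 0 + j1023 Ω
Step 3 — Parallel branch: R2 || L = 1/(1/R2 + 1/L) = 432.9 + j783.2 Ω.
Step 4 — Series with R1: Z_total = R1 + (R2 || L) = 581.9 + j783.2 Ω = 975.8∠53.4° Ω.
Step 5 — Source phasor: V = 110∠-85.3° V = 9.013 - j109.6 V.
Step 6 — Current: I = V / Z = -0.08468 - j0.07442 A = 0.1127∠-138.7° A.
Step 7 — Complex power: S = V·I* = 7.395 + j9.954 VA.
Step 8 — Real power: P = Re(S) = 7.395 W.
Step 9 — Reactive power: Q = Im(S) = 9.954 VAR.
Step 10 — Apparent power: |S| = 12.4 VA.
Step 11 — Power factor: PF = P/|S| = 0.5964 (lagging).

(a) P = 7.395 W  (b) Q = 9.954 VAR  (c) S = 12.4 VA  (d) PF = 0.5964 (lagging)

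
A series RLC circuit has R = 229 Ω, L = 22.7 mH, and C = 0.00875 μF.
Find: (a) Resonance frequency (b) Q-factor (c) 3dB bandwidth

Step 1 — Resonance: ω₀ = 1/√(LC) = 1/√(0.0227·8.75e-09) = 7.096e+04 rad/s.
Step 2 — f₀ = ω₀/(2π) = 1.129e+04 Hz.
Step 3 — Series Q: Q = ω₀L/R = 7.096e+04·0.0227/229 = 7.034.
Step 4 — Bandwidth: Δω = ω₀/Q = 1.009e+04 rad/s; BW = Δω/(2π) = 1606 Hz.

(a) f₀ = 1.129e+04 Hz  (b) Q = 7.034  (c) BW = 1606 Hz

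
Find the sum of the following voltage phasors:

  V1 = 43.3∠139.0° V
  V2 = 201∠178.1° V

Step 1 — Convert each phasor to rectangular form:
  V1 = 43.3·(cos(139.0°) + j·sin(139.0°)) = -32.68 + j28.41 V
  V2 = 201·(cos(178.1°) + j·sin(178.1°)) = -200.9 + j6.664 V
Step 2 — Sum components: V_total = -233.6 + j35.07 V.
Step 3 — Convert to polar: |V_total| = 236.2 V, ∠V_total = 171.5°.

V_total = 236.2∠171.5° V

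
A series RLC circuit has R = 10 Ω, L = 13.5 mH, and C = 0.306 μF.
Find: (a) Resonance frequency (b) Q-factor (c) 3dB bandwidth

Step 1 — Resonance: ω₀ = 1/√(LC) = 1/√(0.0135·3.06e-07) = 1.556e+04 rad/s.
Step 2 — f₀ = ω₀/(2π) = 2476 Hz.
Step 3 — Series Q: Q = ω₀L/R = 1.556e+04·0.0135/10 = 21.
Step 4 — Bandwidth: Δω = ω₀/Q = 740.7 rad/s; BW = Δω/(2π) = 117.9 Hz.

(a) f₀ = 2476 Hz  (b) Q = 21  (c) BW = 117.9 Hz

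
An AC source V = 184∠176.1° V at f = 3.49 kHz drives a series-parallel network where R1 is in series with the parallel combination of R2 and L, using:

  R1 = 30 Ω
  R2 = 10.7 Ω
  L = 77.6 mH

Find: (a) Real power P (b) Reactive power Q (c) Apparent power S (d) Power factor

Step 1 — Angular frequency: ω = 2π·f = 2π·3490 = 2.193e+04 rad/s.
Step 2 — Component impedances:
  R1: Z = R = 30 Ω
  R2: Z = R = 10.7 Ω
  L: Z = jωL = j·2.193e+04·0.0776 = 0 + j1702 Ω
Step 3 — Parallel branch: R2 || L = 1/(1/R2 + 1/L) = 10.7 + j0.06728 Ω.
Step 4 — Series with R1: Z_total = R1 + (R2 || L) = 40.7 + j0.06728 Ω = 40.7∠0.1° Ω.
Step 5 — Source phasor: V = 184∠176.1° V = -183.6 + j12.51 V.
Step 6 — Current: I = V / Z = -4.51 + j0.3149 A = 4.521∠176.0° A.
Step 7 — Complex power: S = V·I* = 831.8 + j1.375 VA.
Step 8 — Real power: P = Re(S) = 831.8 W.
Step 9 — Reactive power: Q = Im(S) = 1.375 VAR.
Step 10 — Apparent power: |S| = 831.9 VA.
Step 11 — Power factor: PF = P/|S| = 1 (lagging).

(a) P = 831.8 W  (b) Q = 1.375 VAR  (c) S = 831.9 VA  (d) PF = 1 (lagging)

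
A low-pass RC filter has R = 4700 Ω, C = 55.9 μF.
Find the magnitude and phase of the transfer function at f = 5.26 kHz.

Step 1 — Angular frequency: ω = 2π·5260 = 3.305e+04 rad/s.
Step 2 — Transfer function: H(jω) = 1/(1 + jωRC).
Step 3 — Denominator: 1 + jωRC = 1 + j·3.305e+04·4700·5.59e-05 = 1 + j8683.
Step 4 — H = 1.326e-08 - j0.0001152.
Step 5 — Magnitude: |H| = 0.0001152 (-78.8 dB); phase: φ = -90.0°.

|H| = 0.0001152 (-78.8 dB), φ = -90.0°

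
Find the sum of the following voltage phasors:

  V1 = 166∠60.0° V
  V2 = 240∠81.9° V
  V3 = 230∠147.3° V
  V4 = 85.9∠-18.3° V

Step 1 — Convert each phasor to rectangular form:
  V1 = 166·(cos(60.0°) + j·sin(60.0°)) = 83 + j143.8 V
  V2 = 240·(cos(81.9°) + j·sin(81.9°)) = 33.82 + j237.6 V
  V3 = 230·(cos(147.3°) + j·sin(147.3°)) = -193.5 + j124.3 V
  V4 = 85.9·(cos(-18.3°) + j·sin(-18.3°)) = 81.56 - j26.97 V
Step 2 — Sum components: V_total = 4.824 + j478.6 V.
Step 3 — Convert to polar: |V_total| = 478.7 V, ∠V_total = 89.4°.

V_total = 478.7∠89.4° V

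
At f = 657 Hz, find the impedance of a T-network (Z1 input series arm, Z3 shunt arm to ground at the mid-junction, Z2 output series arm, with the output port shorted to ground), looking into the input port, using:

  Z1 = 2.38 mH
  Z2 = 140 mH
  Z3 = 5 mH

Step 1 — Angular frequency: ω = 2π·f = 2π·657 = 4128 rad/s.
Step 2 — Component impedances:
  Z1: Z = jωL = j·4128·0.00238 = 0 + j9.825 Ω
  Z2: Z = jωL = j·4128·0.14 = 0 + j577.9 Ω
  Z3: Z = jωL = j·4128·0.005 = 0 + j20.64 Ω
Step 3 — With the output port shorted to ground, the output series arm Z2 runs from the junction to ground; the shunt arm Z3 also runs from the junction to ground. They appear in parallel: Z3 || Z2 = 0 + j19.93 Ω.
Step 4 — Series with input arm Z1: Z_in = Z1 + (Z3 || Z2) = 0 + j29.75 Ω = 29.75∠90.0° Ω.

Z = 0 + j29.75 Ω = 29.75∠90.0° Ω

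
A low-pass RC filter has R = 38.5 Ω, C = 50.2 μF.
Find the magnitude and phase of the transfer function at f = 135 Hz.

Step 1 — Angular frequency: ω = 2π·135 = 848.2 rad/s.
Step 2 — Transfer function: H(jω) = 1/(1 + jωRC).
Step 3 — Denominator: 1 + jωRC = 1 + j·848.2·38.5·5.02e-05 = 1 + j1.639.
Step 4 — H = 0.2712 - j0.4446.
Step 5 — Magnitude: |H| = 0.5208 (-5.7 dB); phase: φ = -58.6°.

|H| = 0.5208 (-5.7 dB), φ = -58.6°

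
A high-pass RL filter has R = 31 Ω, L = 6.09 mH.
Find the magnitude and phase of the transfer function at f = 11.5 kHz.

Step 1 — Angular frequency: ω = 2π·1.15e+04 = 7.226e+04 rad/s.
Step 2 — Transfer function: H(jω) = jωL/(R + jωL).
Step 3 — Numerator jωL = j·440; denominator R + jωL = 31 + j440.
Step 4 — H = 0.9951 + j0.0701.
Step 5 — Magnitude: |H| = 0.9975 (-0.0 dB); phase: φ = 4.0°.

|H| = 0.9975 (-0.0 dB), φ = 4.0°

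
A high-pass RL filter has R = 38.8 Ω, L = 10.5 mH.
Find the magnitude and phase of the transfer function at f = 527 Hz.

Step 1 — Angular frequency: ω = 2π·527 = 3311 rad/s.
Step 2 — Transfer function: H(jω) = jωL/(R + jωL).
Step 3 — Numerator jωL = j·34.77; denominator R + jωL = 38.8 + j34.77.
Step 4 — H = 0.4454 + j0.497.
Step 5 — Magnitude: |H| = 0.6674 (-3.5 dB); phase: φ = 48.1°.

|H| = 0.6674 (-3.5 dB), φ = 48.1°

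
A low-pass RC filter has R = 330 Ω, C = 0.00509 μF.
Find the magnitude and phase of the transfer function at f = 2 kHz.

Step 1 — Angular frequency: ω = 2π·2000 = 1.257e+04 rad/s.
Step 2 — Transfer function: H(jω) = 1/(1 + jωRC).
Step 3 — Denominator: 1 + jωRC = 1 + j·1.257e+04·330·5.09e-09 = 1 + j0.02111.
Step 4 — H = 0.9996 - j0.0211.
Step 5 — Magnitude: |H| = 0.9998 (-0.0 dB); phase: φ = -1.2°.

|H| = 0.9998 (-0.0 dB), φ = -1.2°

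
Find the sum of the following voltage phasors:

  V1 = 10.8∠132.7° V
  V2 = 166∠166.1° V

Step 1 — Convert each phasor to rectangular form:
  V1 = 10.8·(cos(132.7°) + j·sin(132.7°)) = -7.324 + j7.937 V
  V2 = 166·(cos(166.1°) + j·sin(166.1°)) = -161.1 + j39.88 V
Step 2 — Sum components: V_total = -168.5 + j47.81 V.
Step 3 — Convert to polar: |V_total| = 175.1 V, ∠V_total = 164.2°.

V_total = 175.1∠164.2° V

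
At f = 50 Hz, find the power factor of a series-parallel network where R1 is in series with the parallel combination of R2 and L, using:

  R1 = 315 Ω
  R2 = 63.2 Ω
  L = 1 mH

Step 1 — Angular frequency: ω = 2π·f = 2π·50 = 314.2 rad/s.
Step 2 — Component impedances:
  R1: Z = R = 315 Ω
  R2: Z = R = 63.2 Ω
  L: Z = jωL = j·314.2·0.001 = 0 + j0.3142 Ω
Step 3 — Parallel branch: R2 || L = 1/(1/R2 + 1/L) = 0.001562 + j0.3142 Ω.
Step 4 — Series with R1: Z_total = R1 + (R2 || L) = 315 + j0.3142 Ω = 315∠0.1° Ω.
Step 5 — Power factor: PF = cos(φ) = Re(Z)/|Z| = 315/315 = 1.
Step 6 — Type: Im(Z) = 0.3142 ⇒ lagging (phase φ = 0.1°).

PF = 1 (lagging, φ = 0.1°)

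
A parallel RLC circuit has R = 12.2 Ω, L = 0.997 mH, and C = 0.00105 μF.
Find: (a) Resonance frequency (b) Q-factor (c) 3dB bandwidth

Step 1 — Resonance: ω₀ = 1/√(LC) = 1/√(0.000997·1.05e-09) = 9.774e+05 rad/s.
Step 2 — f₀ = ω₀/(2π) = 1.556e+05 Hz.
Step 3 — Parallel Q: Q = R/(ω₀L) = 12.2/(9.774e+05·0.000997) = 0.01252.
Step 4 — Bandwidth: Δω = ω₀/Q = 7.806e+07 rad/s; BW = Δω/(2π) = 1.242e+07 Hz.

(a) f₀ = 1.556e+05 Hz  (b) Q = 0.01252  (c) BW = 1.242e+07 Hz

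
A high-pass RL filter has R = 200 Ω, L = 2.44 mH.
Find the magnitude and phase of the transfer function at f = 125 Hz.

Step 1 — Angular frequency: ω = 2π·125 = 785.4 rad/s.
Step 2 — Transfer function: H(jω) = jωL/(R + jωL).
Step 3 — Numerator jωL = j·1.916; denominator R + jωL = 200 + j1.916.
Step 4 — H = 9.18e-05 + j0.009581.
Step 5 — Magnitude: |H| = 0.009581 (-40.4 dB); phase: φ = 89.5°.

|H| = 0.009581 (-40.4 dB), φ = 89.5°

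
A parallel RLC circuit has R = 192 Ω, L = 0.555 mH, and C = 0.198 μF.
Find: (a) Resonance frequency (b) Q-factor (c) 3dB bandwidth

Step 1 — Resonance: ω₀ = 1/√(LC) = 1/√(0.000555·1.98e-07) = 9.539e+04 rad/s.
Step 2 — f₀ = ω₀/(2π) = 1.518e+04 Hz.
Step 3 — Parallel Q: Q = R/(ω₀L) = 192/(9.539e+04·0.000555) = 3.626.
Step 4 — Bandwidth: Δω = ω₀/Q = 2.63e+04 rad/s; BW = Δω/(2π) = 4187 Hz.

(a) f₀ = 1.518e+04 Hz  (b) Q = 3.626  (c) BW = 4187 Hz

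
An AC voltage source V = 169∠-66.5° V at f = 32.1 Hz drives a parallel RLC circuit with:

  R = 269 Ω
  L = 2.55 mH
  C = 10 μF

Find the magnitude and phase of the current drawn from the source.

Step 1 — Angular frequency: ω = 2π·f = 2π·32.1 = 201.7 rad/s.
Step 2 — Component impedances:
  R: Z = R = 269 Ω
  L: Z = jωL = j·201.7·0.00255 = 0 + j0.5143 Ω
  C: Z = 1/(jωC) = -j/(ω·C) = 0 - j495.8 Ω
Step 3 — Parallel combination: 1/Z_total = 1/R + 1/L + 1/C; Z_total = 0.0009854 + j0.5148 Ω = 0.5148∠89.9° Ω.
Step 4 — Source phasor: V = 169∠-66.5° V = 67.39 - j155 V.
Step 5 — Ohm's law: I = V / Z_total = (67.39 - j155) / (0.0009854 + j0.5148) = -300.8 - j131.5 A.
Step 6 — Convert to polar: |I| = 328.3 A, ∠I = -156.4°.

I = 328.3∠-156.4° A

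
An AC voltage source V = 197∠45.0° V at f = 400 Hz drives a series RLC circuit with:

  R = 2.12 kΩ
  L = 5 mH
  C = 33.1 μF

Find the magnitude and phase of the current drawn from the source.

Step 1 — Angular frequency: ω = 2π·f = 2π·400 = 2513 rad/s.
Step 2 — Component impedances:
  R: Z = R = 2120 Ω
  L: Z = jωL = j·2513·0.005 = 0 + j12.57 Ω
  C: Z = 1/(jωC) = -j/(ω·C) = 0 - j12.02 Ω
Step 3 — Series combination: Z_total = R + L + C = 2120 + j0.5456 Ω = 2120∠0.0° Ω.
Step 4 — Source phasor: V = 197∠45.0° V = 139.3 + j139.3 V.
Step 5 — Ohm's law: I = V / Z_total = (139.3 + j139.3) / (2120 + j0.5456) = 0.06572 + j0.06569 A.
Step 6 — Convert to polar: |I| = 0.09292 A, ∠I = 45.0°.

I = 0.09292∠45.0° A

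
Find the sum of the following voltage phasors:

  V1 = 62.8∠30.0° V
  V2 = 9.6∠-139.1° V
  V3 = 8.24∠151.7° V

Step 1 — Convert each phasor to rectangular form:
  V1 = 62.8·(cos(30.0°) + j·sin(30.0°)) = 54.39 + j31.4 V
  V2 = 9.6·(cos(-139.1°) + j·sin(-139.1°)) = -7.256 - j6.286 V
  V3 = 8.24·(cos(151.7°) + j·sin(151.7°)) = -7.255 + j3.906 V
Step 2 — Sum components: V_total = 39.88 + j29.02 V.
Step 3 — Convert to polar: |V_total| = 49.32 V, ∠V_total = 36.0°.

V_total = 49.32∠36.0° V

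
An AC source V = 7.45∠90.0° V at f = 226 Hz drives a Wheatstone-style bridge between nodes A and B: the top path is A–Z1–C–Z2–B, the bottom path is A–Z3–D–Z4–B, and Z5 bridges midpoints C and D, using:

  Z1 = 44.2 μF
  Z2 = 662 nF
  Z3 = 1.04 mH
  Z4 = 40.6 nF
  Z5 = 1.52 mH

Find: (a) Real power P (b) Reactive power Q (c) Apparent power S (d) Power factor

Step 1 — Angular frequency: ω = 2π·f = 2π·226 = 1420 rad/s.
Step 2 — Component impedances:
  Z1: Z = 1/(jωC) = -j/(ω·C) = 0 - j15.93 Ω
  Z2: Z = 1/(jωC) = -j/(ω·C) = 0 - j1064 Ω
  Z3: Z = jωL = j·1420·0.00104 = 0 + j1.477 Ω
  Z4: Z = 1/(jωC) = -j/(ω·C) = 0 - j1.735e+04 Ω
  Z5: Z = jωL = j·1420·0.00152 = 0 + j2.158 Ω
Step 3 — Bridge requires nodal analysis (the Z5 bridge couples midpoints C and D, so the two paths cannot be reduced to a simple series/parallel combination). Setting node B to ground and injecting 1 A at node A, the 3-node admittance system at A, C, D solves to V_A = Z_AB = 0 - j997.9 Ω = 997.9∠-90.0° Ω.
Step 4 — Source phasor: V = 7.45∠90.0° V = 0 + j7.45 V.
Step 5 — Current: I = V / Z = -0.007466 A = 0.007466∠180.0° A.
Step 6 — Complex power: S = V·I* = 0 - j0.05562 VA.
Step 7 — Real power: P = Re(S) = 0 W.
Step 8 — Reactive power: Q = Im(S) = -0.05562 VAR.
Step 9 — Apparent power: |S| = 0.05562 VA.
Step 10 — Power factor: PF = P/|S| = 0 (leading).

(a) P = 0 W  (b) Q = -0.05562 VAR  (c) S = 0.05562 VA  (d) PF = 0 (leading)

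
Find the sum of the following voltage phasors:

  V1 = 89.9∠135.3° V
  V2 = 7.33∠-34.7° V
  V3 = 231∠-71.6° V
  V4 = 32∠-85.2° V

Step 1 — Convert each phasor to rectangular form:
  V1 = 89.9·(cos(135.3°) + j·sin(135.3°)) = -63.9 + j63.24 V
  V2 = 7.33·(cos(-34.7°) + j·sin(-34.7°)) = 6.026 - j4.173 V
  V3 = 231·(cos(-71.6°) + j·sin(-71.6°)) = 72.91 - j219.2 V
  V4 = 32·(cos(-85.2°) + j·sin(-85.2°)) = 2.678 - j31.89 V
Step 2 — Sum components: V_total = 17.72 - j192 V.
Step 3 — Convert to polar: |V_total| = 192.8 V, ∠V_total = -84.7°.

V_total = 192.8∠-84.7° V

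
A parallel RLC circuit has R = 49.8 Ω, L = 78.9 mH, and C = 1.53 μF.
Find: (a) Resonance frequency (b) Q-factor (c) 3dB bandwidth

Step 1 — Resonance: ω₀ = 1/√(LC) = 1/√(0.0789·1.53e-06) = 2878 rad/s.
Step 2 — f₀ = ω₀/(2π) = 458.1 Hz.
Step 3 — Parallel Q: Q = R/(ω₀L) = 49.8/(2878·0.0789) = 0.2193.
Step 4 — Bandwidth: Δω = ω₀/Q = 1.312e+04 rad/s; BW = Δω/(2π) = 2089 Hz.

(a) f₀ = 458.1 Hz  (b) Q = 0.2193  (c) BW = 2089 Hz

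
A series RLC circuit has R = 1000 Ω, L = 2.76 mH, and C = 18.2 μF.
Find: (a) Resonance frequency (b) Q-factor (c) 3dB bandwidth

Step 1 — Resonance: ω₀ = 1/√(LC) = 1/√(0.00276·1.82e-05) = 4462 rad/s.
Step 2 — f₀ = ω₀/(2π) = 710.1 Hz.
Step 3 — Series Q: Q = ω₀L/R = 4462·0.00276/1000 = 0.01231.
Step 4 — Bandwidth: Δω = ω₀/Q = 3.623e+05 rad/s; BW = Δω/(2π) = 5.766e+04 Hz.

(a) f₀ = 710.1 Hz  (b) Q = 0.01231  (c) BW = 5.766e+04 Hz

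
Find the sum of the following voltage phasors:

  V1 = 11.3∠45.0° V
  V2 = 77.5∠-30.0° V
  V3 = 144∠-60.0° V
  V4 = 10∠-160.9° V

Step 1 — Convert each phasor to rectangular form:
  V1 = 11.3·(cos(45.0°) + j·sin(45.0°)) = 7.99 + j7.99 V
  V2 = 77.5·(cos(-30.0°) + j·sin(-30.0°)) = 67.12 - j38.75 V
  V3 = 144·(cos(-60.0°) + j·sin(-60.0°)) = 72 - j124.7 V
  V4 = 10·(cos(-160.9°) + j·sin(-160.9°)) = -9.449 - j3.272 V
Step 2 — Sum components: V_total = 137.7 - j158.7 V.
Step 3 — Convert to polar: |V_total| = 210.1 V, ∠V_total = -49.1°.

V_total = 210.1∠-49.1° V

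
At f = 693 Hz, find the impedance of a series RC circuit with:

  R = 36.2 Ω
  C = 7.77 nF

Step 1 — Angular frequency: ω = 2π·f = 2π·693 = 4354 rad/s.
Step 2 — Component impedances:
  R: Z = R = 36.2 Ω
  C: Z = 1/(jωC) = -j/(ω·C) = 0 - j2.956e+04 Ω
Step 3 — Series combination: Z_total = R + C = 36.2 - j2.956e+04 Ω = 2.956e+04∠-89.9° Ω.

Z = 36.2 - j2.956e+04 Ω = 2.956e+04∠-89.9° Ω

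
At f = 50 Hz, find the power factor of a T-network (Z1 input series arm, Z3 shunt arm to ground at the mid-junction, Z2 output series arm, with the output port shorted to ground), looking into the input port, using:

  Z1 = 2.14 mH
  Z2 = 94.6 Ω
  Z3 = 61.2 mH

Step 1 — Angular frequency: ω = 2π·f = 2π·50 = 314.2 rad/s.
Step 2 — Component impedances:
  Z1: Z = jωL = j·314.2·0.00214 = 0 + j0.6723 Ω
  Z2: Z = R = 94.6 Ω
  Z3: Z = jωL = j·314.2·0.0612 = 0 + j19.23 Ω
Step 3 — With the output port shorted to ground, the output series arm Z2 runs from the junction to ground; the shunt arm Z3 also runs from the junction to ground. They appear in parallel: Z3 || Z2 = 3.753 + j18.46 Ω.
Step 4 — Series with input arm Z1: Z_in = Z1 + (Z3 || Z2) = 3.753 + j19.14 Ω = 19.5∠78.9° Ω.
Step 5 — Power factor: PF = cos(φ) = Re(Z)/|Z| = 3.7526/19.501 = 0.1924.
Step 6 — Type: Im(Z) = 19.14 ⇒ lagging (phase φ = 78.9°).

PF = 0.1924 (lagging, φ = 78.9°)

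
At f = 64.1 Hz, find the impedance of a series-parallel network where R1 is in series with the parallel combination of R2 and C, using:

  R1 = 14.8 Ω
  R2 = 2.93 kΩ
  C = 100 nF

Step 1 — Angular frequency: ω = 2π·f = 2π·64.1 = 402.8 rad/s.
Step 2 — Component impedances:
  R1: Z = R = 14.8 Ω
  R2: Z = R = 2930 Ω
  C: Z = 1/(jωC) = -j/(ω·C) = 0 - j2.483e+04 Ω
Step 3 — Parallel branch: R2 || C = 1/(1/R2 + 1/C) = 2890 - j341 Ω.
Step 4 — Series with R1: Z_total = R1 + (R2 || C) = 2905 - j341 Ω = 2925∠-6.7° Ω.

Z = 2905 - j341 Ω = 2925∠-6.7° Ω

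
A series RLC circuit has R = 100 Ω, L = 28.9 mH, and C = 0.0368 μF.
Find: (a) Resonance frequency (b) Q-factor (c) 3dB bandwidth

Step 1 — Resonance condition Im(Z)=0 gives ω₀ = 1/√(LC).
Step 2 — ω₀ = 1/√(0.0289·3.68e-08) = 3.066e+04 rad/s.
Step 3 — f₀ = ω₀/(2π) = 4880 Hz.
Step 4 — Series Q: Q = ω₀L/R = 3.066e+04·0.0289/100 = 8.862.
Step 5 — 3dB bandwidth: Δω = ω₀/Q = 3460 rad/s; BW = Δω/(2π) = 550.7 Hz.

(a) f₀ = 4880 Hz  (b) Q = 8.862  (c) BW = 550.7 Hz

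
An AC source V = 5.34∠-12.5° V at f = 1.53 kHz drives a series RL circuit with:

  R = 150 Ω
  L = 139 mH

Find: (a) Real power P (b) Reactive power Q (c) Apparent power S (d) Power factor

Step 1 — Angular frequency: ω = 2π·f = 2π·1530 = 9613 rad/s.
Step 2 — Component impedances:
  R: Z = R = 150 Ω
  L: Z = jωL = j·9613·0.139 = 0 + j1336 Ω
Step 3 — Series combination: Z_total = R + L = 150 + j1336 Ω = 1345∠83.6° Ω.
Step 4 — Source phasor: V = 5.34∠-12.5° V = 5.213 - j1.156 V.
Step 5 — Current: I = V / Z = -0.0004217 - j0.003949 A = 0.003971∠-96.1° A.
Step 6 — Complex power: S = V·I* = 0.002366 + j0.02107 VA.
Step 7 — Real power: P = Re(S) = 0.002366 W.
Step 8 — Reactive power: Q = Im(S) = 0.02107 VAR.
Step 9 — Apparent power: |S| = 0.02121 VA.
Step 10 — Power factor: PF = P/|S| = 0.1116 (lagging).

(a) P = 0.002366 W  (b) Q = 0.02107 VAR  (c) S = 0.02121 VA  (d) PF = 0.1116 (lagging)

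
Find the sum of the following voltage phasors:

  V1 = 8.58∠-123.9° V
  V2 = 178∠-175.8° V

Step 1 — Convert each phasor to rectangular form:
  V1 = 8.58·(cos(-123.9°) + j·sin(-123.9°)) = -4.785 - j7.122 V
  V2 = 178·(cos(-175.8°) + j·sin(-175.8°)) = -177.5 - j13.04 V
Step 2 — Sum components: V_total = -182.3 - j20.16 V.
Step 3 — Convert to polar: |V_total| = 183.4 V, ∠V_total = -173.7°.

V_total = 183.4∠-173.7° V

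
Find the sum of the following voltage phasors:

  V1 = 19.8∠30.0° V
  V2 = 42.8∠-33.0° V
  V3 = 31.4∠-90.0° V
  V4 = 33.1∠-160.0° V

Step 1 — Convert each phasor to rectangular form:
  V1 = 19.8·(cos(30.0°) + j·sin(30.0°)) = 17.15 + j9.9 V
  V2 = 42.8·(cos(-33.0°) + j·sin(-33.0°)) = 35.9 - j23.31 V
  V3 = 31.4·(cos(-90.0°) + j·sin(-90.0°)) = 0 - j31.4 V
  V4 = 33.1·(cos(-160.0°) + j·sin(-160.0°)) = -31.1 - j11.32 V
Step 2 — Sum components: V_total = 21.94 - j56.13 V.
Step 3 — Convert to polar: |V_total| = 60.27 V, ∠V_total = -68.7°.

V_total = 60.27∠-68.7° V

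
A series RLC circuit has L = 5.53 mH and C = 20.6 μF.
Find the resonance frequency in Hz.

Step 1 — Resonance condition Im(Z)=0 gives ω₀ = 1/√(LC).
Step 2 — ω₀ = 1/√(0.00553·2.06e-05) = 2963 rad/s.
Step 3 — f₀ = ω₀/(2π) = 471.5 Hz.

f₀ = 471.5 Hz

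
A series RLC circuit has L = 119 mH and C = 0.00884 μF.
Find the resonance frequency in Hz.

Step 1 — Resonance condition Im(Z)=0 gives ω₀ = 1/√(LC).
Step 2 — ω₀ = 1/√(0.119·8.84e-09) = 3.083e+04 rad/s.
Step 3 — f₀ = ω₀/(2π) = 4907 Hz.

f₀ = 4907 Hz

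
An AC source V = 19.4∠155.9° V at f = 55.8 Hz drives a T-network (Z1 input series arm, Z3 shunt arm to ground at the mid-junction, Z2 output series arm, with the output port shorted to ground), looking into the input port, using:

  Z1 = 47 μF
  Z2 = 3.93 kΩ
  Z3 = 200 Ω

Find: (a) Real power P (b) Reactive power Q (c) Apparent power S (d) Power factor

Step 1 — Angular frequency: ω = 2π·f = 2π·55.8 = 350.6 rad/s.
Step 2 — Component impedances:
  Z1: Z = 1/(jωC) = -j/(ω·C) = 0 - j60.69 Ω
  Z2: Z = R = 3930 Ω
  Z3: Z = R = 200 Ω
Step 3 — With the output port shorted to ground, the output series arm Z2 runs from the junction to ground; the shunt arm Z3 also runs from the junction to ground. They appear in parallel: Z3 || Z2 = 190.3 Ω.
Step 4 — Series with input arm Z1: Z_in = Z1 + (Z3 || Z2) = 190.3 - j60.69 Ω = 199.8∠-17.7° Ω.
Step 5 — Source phasor: V = 19.4∠155.9° V = -17.71 + j7.922 V.
Step 6 — Current: I = V / Z = -0.09651 + j0.01085 A = 0.09712∠173.6° A.
Step 7 — Complex power: S = V·I* = 1.795 - j0.5724 VA.
Step 8 — Real power: P = Re(S) = 1.795 W.
Step 9 — Reactive power: Q = Im(S) = -0.5724 VAR.
Step 10 — Apparent power: |S| = 1.884 VA.
Step 11 — Power factor: PF = P/|S| = 0.9527 (leading).

(a) P = 1.795 W  (b) Q = -0.5724 VAR  (c) S = 1.884 VA  (d) PF = 0.9527 (leading)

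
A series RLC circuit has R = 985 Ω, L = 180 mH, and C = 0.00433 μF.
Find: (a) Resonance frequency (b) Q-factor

Step 1 — Resonance condition Im(Z)=0 gives ω₀ = 1/√(LC).
Step 2 — ω₀ = 1/√(0.18·4.33e-09) = 3.582e+04 rad/s.
Step 3 — f₀ = ω₀/(2π) = 5701 Hz.
Step 4 — Series Q: Q = ω₀L/R = 3.582e+04·0.18/985 = 6.546.

(a) f₀ = 5701 Hz  (b) Q = 6.546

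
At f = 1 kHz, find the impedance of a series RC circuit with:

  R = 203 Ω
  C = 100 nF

Step 1 — Angular frequency: ω = 2π·f = 2π·1000 = 6283 rad/s.
Step 2 — Component impedances:
  R: Z = R = 203 Ω
  C: Z = 1/(jωC) = -j/(ω·C) = 0 - j1592 Ω
Step 3 — Series combination: Z_total = R + C = 203 - j1592 Ω = 1604∠-82.7° Ω.

Z = 203 - j1592 Ω = 1604∠-82.7° Ω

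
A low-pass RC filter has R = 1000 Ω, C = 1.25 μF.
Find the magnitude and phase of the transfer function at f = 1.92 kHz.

Step 1 — Angular frequency: ω = 2π·1920 = 1.206e+04 rad/s.
Step 2 — Transfer function: H(jω) = 1/(1 + jωRC).
Step 3 — Denominator: 1 + jωRC = 1 + j·1.206e+04·1000·1.25e-06 = 1 + j15.08.
Step 4 — H = 0.004378 - j0.06602.
Step 5 — Magnitude: |H| = 0.06617 (-23.6 dB); phase: φ = -86.2°.

|H| = 0.06617 (-23.6 dB), φ = -86.2°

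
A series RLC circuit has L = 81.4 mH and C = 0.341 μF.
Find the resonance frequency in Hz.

Step 1 — Resonance condition Im(Z)=0 gives ω₀ = 1/√(LC).
Step 2 — ω₀ = 1/√(0.0814·3.41e-07) = 6002 rad/s.
Step 3 — f₀ = ω₀/(2π) = 955.3 Hz.

f₀ = 955.3 Hz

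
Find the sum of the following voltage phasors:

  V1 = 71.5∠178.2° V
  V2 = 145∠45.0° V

Step 1 — Convert each phasor to rectangular form:
  V1 = 71.5·(cos(178.2°) + j·sin(178.2°)) = -71.46 + j2.246 V
  V2 = 145·(cos(45.0°) + j·sin(45.0°)) = 102.5 + j102.5 V
Step 2 — Sum components: V_total = 31.07 + j104.8 V.
Step 3 — Convert to polar: |V_total| = 109.3 V, ∠V_total = 73.5°.

V_total = 109.3∠73.5° V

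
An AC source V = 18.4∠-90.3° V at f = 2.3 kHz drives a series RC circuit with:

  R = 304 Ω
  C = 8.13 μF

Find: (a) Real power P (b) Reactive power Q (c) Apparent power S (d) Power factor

Step 1 — Angular frequency: ω = 2π·f = 2π·2300 = 1.445e+04 rad/s.
Step 2 — Component impedances:
  R: Z = R = 304 Ω
  C: Z = 1/(jωC) = -j/(ω·C) = 0 - j8.511 Ω
Step 3 — Series combination: Z_total = R + C = 304 - j8.511 Ω = 304.1∠-1.6° Ω.
Step 4 — Source phasor: V = 18.4∠-90.3° V = -0.09634 - j18.4 V.
Step 5 — Current: I = V / Z = 0.001377 - j0.06049 A = 0.0605∠-88.7° A.
Step 6 — Complex power: S = V·I* = 1.113 - j0.03116 VA.
Step 7 — Real power: P = Re(S) = 1.113 W.
Step 8 — Reactive power: Q = Im(S) = -0.03116 VAR.
Step 9 — Apparent power: |S| = 1.113 VA.
Step 10 — Power factor: PF = P/|S| = 0.9996 (leading).

(a) P = 1.113 W  (b) Q = -0.03116 VAR  (c) S = 1.113 VA  (d) PF = 0.9996 (leading)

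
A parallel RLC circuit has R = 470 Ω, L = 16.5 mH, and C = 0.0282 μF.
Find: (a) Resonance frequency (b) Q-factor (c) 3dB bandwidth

Step 1 — Resonance: ω₀ = 1/√(LC) = 1/√(0.0165·2.82e-08) = 4.636e+04 rad/s.
Step 2 — f₀ = ω₀/(2π) = 7378 Hz.
Step 3 — Parallel Q: Q = R/(ω₀L) = 470/(4.636e+04·0.0165) = 0.6144.
Step 4 — Bandwidth: Δω = ω₀/Q = 7.545e+04 rad/s; BW = Δω/(2π) = 1.201e+04 Hz.

(a) f₀ = 7378 Hz  (b) Q = 0.6144  (c) BW = 1.201e+04 Hz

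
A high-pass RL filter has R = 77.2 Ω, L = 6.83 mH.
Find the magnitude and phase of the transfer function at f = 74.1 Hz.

Step 1 — Angular frequency: ω = 2π·74.1 = 465.6 rad/s.
Step 2 — Transfer function: H(jω) = jωL/(R + jωL).
Step 3 — Numerator jωL = j·3.18; denominator R + jωL = 77.2 + j3.18.
Step 4 — H = 0.001694 + j0.04112.
Step 5 — Magnitude: |H| = 0.04116 (-27.7 dB); phase: φ = 87.6°.

|H| = 0.04116 (-27.7 dB), φ = 87.6°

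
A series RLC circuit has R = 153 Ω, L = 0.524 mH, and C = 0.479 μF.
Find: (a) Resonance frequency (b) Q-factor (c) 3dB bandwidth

Step 1 — Resonance: ω₀ = 1/√(LC) = 1/√(0.000524·4.79e-07) = 6.312e+04 rad/s.
Step 2 — f₀ = ω₀/(2π) = 1.005e+04 Hz.
Step 3 — Series Q: Q = ω₀L/R = 6.312e+04·0.000524/153 = 0.2162.
Step 4 — Bandwidth: Δω = ω₀/Q = 2.92e+05 rad/s; BW = Δω/(2π) = 4.647e+04 Hz.

(a) f₀ = 1.005e+04 Hz  (b) Q = 0.2162  (c) BW = 4.647e+04 Hz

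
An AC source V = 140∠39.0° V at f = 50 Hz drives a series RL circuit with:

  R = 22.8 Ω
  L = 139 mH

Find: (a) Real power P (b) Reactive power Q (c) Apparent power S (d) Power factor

Step 1 — Angular frequency: ω = 2π·f = 2π·50 = 314.2 rad/s.
Step 2 — Component impedances:
  R: Z = R = 22.8 Ω
  L: Z = jωL = j·314.2·0.139 = 0 + j43.67 Ω
Step 3 — Series combination: Z_total = R + L = 22.8 + j43.67 Ω = 49.26∠62.4° Ω.
Step 4 — Source phasor: V = 140∠39.0° V = 108.8 + j88.1 V.
Step 5 — Current: I = V / Z = 2.608 - j1.13 A = 2.842∠-23.4° A.
Step 6 — Complex power: S = V·I* = 184.1 + j352.7 VA.
Step 7 — Real power: P = Re(S) = 184.1 W.
Step 8 — Reactive power: Q = Im(S) = 352.7 VAR.
Step 9 — Apparent power: |S| = 397.9 VA.
Step 10 — Power factor: PF = P/|S| = 0.4628 (lagging).

(a) P = 184.1 W  (b) Q = 352.7 VAR  (c) S = 397.9 VA  (d) PF = 0.4628 (lagging)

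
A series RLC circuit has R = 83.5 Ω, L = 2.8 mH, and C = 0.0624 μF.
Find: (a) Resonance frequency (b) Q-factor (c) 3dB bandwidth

Step 1 — Resonance: ω₀ = 1/√(LC) = 1/√(0.0028·6.24e-08) = 7.565e+04 rad/s.
Step 2 — f₀ = ω₀/(2π) = 1.204e+04 Hz.
Step 3 — Series Q: Q = ω₀L/R = 7.565e+04·0.0028/83.5 = 2.537.
Step 4 — Bandwidth: Δω = ω₀/Q = 2.982e+04 rad/s; BW = Δω/(2π) = 4746 Hz.

(a) f₀ = 1.204e+04 Hz  (b) Q = 2.537  (c) BW = 4746 Hz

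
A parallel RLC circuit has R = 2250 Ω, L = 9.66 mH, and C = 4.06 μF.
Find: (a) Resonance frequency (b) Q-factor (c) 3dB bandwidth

Step 1 — Resonance: ω₀ = 1/√(LC) = 1/√(0.00966·4.06e-06) = 5050 rad/s.
Step 2 — f₀ = ω₀/(2π) = 803.7 Hz.
Step 3 — Parallel Q: Q = R/(ω₀L) = 2250/(5050·0.00966) = 46.13.
Step 4 — Bandwidth: Δω = ω₀/Q = 109.5 rad/s; BW = Δω/(2π) = 17.42 Hz.

(a) f₀ = 803.7 Hz  (b) Q = 46.13  (c) BW = 17.42 Hz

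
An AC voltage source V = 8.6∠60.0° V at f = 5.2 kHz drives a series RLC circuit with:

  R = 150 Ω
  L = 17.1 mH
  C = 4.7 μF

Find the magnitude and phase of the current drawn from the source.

Step 1 — Angular frequency: ω = 2π·f = 2π·5200 = 3.267e+04 rad/s.
Step 2 — Component impedances:
  R: Z = R = 150 Ω
  L: Z = jωL = j·3.267e+04·0.0171 = 0 + j558.7 Ω
  C: Z = 1/(jωC) = -j/(ω·C) = 0 - j6.512 Ω
Step 3 — Series combination: Z_total = R + L + C = 150 + j552.2 Ω = 572.2∠74.8° Ω.
Step 4 — Source phasor: V = 8.6∠60.0° V = 4.3 + j7.448 V.
Step 5 — Ohm's law: I = V / Z_total = (4.3 + j7.448) / (150 + j552.2) = 0.01453 - j0.00384 A.
Step 6 — Convert to polar: |I| = 0.01503 A, ∠I = -14.8°.

I = 0.01503∠-14.8° A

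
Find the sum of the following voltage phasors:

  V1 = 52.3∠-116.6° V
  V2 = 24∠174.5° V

Step 1 — Convert each phasor to rectangular form:
  V1 = 52.3·(cos(-116.6°) + j·sin(-116.6°)) = -23.42 - j46.76 V
  V2 = 24·(cos(174.5°) + j·sin(174.5°)) = -23.89 + j2.3 V
Step 2 — Sum components: V_total = -47.31 - j44.46 V.
Step 3 — Convert to polar: |V_total| = 64.92 V, ∠V_total = -136.8°.

V_total = 64.92∠-136.8° V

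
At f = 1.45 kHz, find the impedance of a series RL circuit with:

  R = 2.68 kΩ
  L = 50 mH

Step 1 — Angular frequency: ω = 2π·f = 2π·1450 = 9111 rad/s.
Step 2 — Component impedances:
  R: Z = R = 2680 Ω
  L: Z = jωL = j·9111·0.05 = 0 + j455.5 Ω
Step 3 — Series combination: Z_total = R + L = 2680 + j455.5 Ω = 2718∠9.6° Ω.

Z = 2680 + j455.5 Ω = 2718∠9.6° Ω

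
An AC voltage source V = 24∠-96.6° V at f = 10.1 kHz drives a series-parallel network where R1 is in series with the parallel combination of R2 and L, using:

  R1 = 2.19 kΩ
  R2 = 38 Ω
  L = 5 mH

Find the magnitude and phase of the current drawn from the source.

Step 1 — Angular frequency: ω = 2π·f = 2π·1.01e+04 = 6.346e+04 rad/s.
Step 2 — Component impedances:
  R1: Z = R = 2190 Ω
  R2: Z = R = 38 Ω
  L: Z = jωL = j·6.346e+04·0.005 = 0 + j317.3 Ω
Step 3 — Parallel branch: R2 || L = 1/(1/R2 + 1/L) = 37.46 + j4.487 Ω.
Step 4 — Series with R1: Z_total = R1 + (R2 || L) = 2227 + j4.487 Ω = 2227∠0.1° Ω.
Step 5 — Source phasor: V = 24∠-96.6° V = -2.758 - j23.84 V.
Step 6 — Ohm's law: I = V / Z_total = (-2.758 - j23.84) / (2227 + j4.487) = -0.00126 - j0.0107 A.
Step 7 — Convert to polar: |I| = 0.01077 A, ∠I = -96.7°.

I = 0.01077∠-96.7° A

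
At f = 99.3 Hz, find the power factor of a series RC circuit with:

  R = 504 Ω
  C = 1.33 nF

Step 1 — Angular frequency: ω = 2π·f = 2π·99.3 = 623.9 rad/s.
Step 2 — Component impedances:
  R: Z = R = 504 Ω
  C: Z = 1/(jωC) = -j/(ω·C) = 0 - j1.205e+06 Ω
Step 3 — Series combination: Z_total = R + C = 504 - j1.205e+06 Ω = 1.205e+06∠-90.0° Ω.
Step 4 — Power factor: PF = cos(φ) = Re(Z)/|Z| = 504/1.2051e+06 = 0.0004182.
Step 5 — Type: Im(Z) = -1.205e+06 ⇒ leading (phase φ = -90.0°).

PF = 0.0004182 (leading, φ = -90.0°)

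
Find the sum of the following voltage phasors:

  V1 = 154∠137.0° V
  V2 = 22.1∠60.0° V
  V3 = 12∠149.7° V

Step 1 — Convert each phasor to rectangular form:
  V1 = 154·(cos(137.0°) + j·sin(137.0°)) = -112.6 + j105 V
  V2 = 22.1·(cos(60.0°) + j·sin(60.0°)) = 11.05 + j19.14 V
  V3 = 12·(cos(149.7°) + j·sin(149.7°)) = -10.36 + j6.054 V
Step 2 — Sum components: V_total = -111.9 + j130.2 V.
Step 3 — Convert to polar: |V_total| = 171.7 V, ∠V_total = 130.7°.

V_total = 171.7∠130.7° V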